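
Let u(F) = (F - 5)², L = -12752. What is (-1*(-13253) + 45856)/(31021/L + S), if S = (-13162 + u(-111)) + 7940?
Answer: 251252656/34989649 ≈ 7.1808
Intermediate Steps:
u(F) = (-5 + F)²
S = 8234 (S = (-13162 + (-5 - 111)²) + 7940 = (-13162 + (-116)²) + 7940 = (-13162 + 13456) + 7940 = 294 + 7940 = 8234)
(-1*(-13253) + 45856)/(31021/L + S) = (-1*(-13253) + 45856)/(31021/(-12752) + 8234) = (13253 + 45856)/(31021*(-1/12752) + 8234) = 59109/(-31021/12752 + 8234) = 59109/(104968947/12752) = 59109*(12752/104968947) = 251252656/34989649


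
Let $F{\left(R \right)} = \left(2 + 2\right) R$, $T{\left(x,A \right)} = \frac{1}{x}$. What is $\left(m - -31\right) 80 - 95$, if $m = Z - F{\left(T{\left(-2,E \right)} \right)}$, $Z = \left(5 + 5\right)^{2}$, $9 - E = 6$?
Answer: $10545$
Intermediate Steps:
$E = 3$ ($E = 9 - 6 = 3$)
$F{\left(R \right)} = 4 R$
$Z = 100$ ($Z = 10^{2} = 100$)
$m = 102$ ($m = 100 - \frac{4}{-2} = 100 - 4 \left(- \frac{1}{2}\right) = 100 - -2 = 100 + 2 = 102$)
$\left(m - -31\right) 80 - 95 = \left(102 - -31\right) 80 - 95 = \left(102 + 31\right) 80 - 95 = 133 \cdot 80 - 95 = 10640 - 95 = 10545$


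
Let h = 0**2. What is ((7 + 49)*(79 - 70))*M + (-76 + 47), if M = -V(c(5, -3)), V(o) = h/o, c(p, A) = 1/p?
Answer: -29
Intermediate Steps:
h = 0
V(o) = 0 (V(o) = 0/o = 0)
M = 0 (M = -1*0 = 0)
((7 + 49)*(79 - 70))*M + (-76 + 47) = ((7 + 49)*(79 - 70))*0 + (-76 + 47) = (56*9)*0 - 29 = 504*0 - 29 = 0 - 29 = -29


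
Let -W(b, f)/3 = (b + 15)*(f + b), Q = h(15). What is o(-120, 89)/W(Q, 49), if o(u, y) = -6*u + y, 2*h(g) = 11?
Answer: -3236/13407 ≈ -0.24137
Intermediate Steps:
h(g) = 11/2 (h(g) = (½)*11 = 11/2)
o(u, y) = y - 6*u
Q = 11/2 ≈ 5.5000
W(b, f) = -3*(15 + b)*(b + f) (W(b, f) = -3*(b + 15)*(f + b) = -3*(15 + b)*(b + f))
o(-120, 89)/W(Q, 49) = (89 - 6*(-120))/(-45*11/2 - 45*49 - 3*(11/2)² - 3*11/2*49) = (89 + 720)/(-495/2 - 2205 - 3*121/4 - 1617/2) = 809/(-495/2 - 2205 - 363/4 - 1617/2) = 809/(-13407/4) = 809*(-4/13407) = -3236/13407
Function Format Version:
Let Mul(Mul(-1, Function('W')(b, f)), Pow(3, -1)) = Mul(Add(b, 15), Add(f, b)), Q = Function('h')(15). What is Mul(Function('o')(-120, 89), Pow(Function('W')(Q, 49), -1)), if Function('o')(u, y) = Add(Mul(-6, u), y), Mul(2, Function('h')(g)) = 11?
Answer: Rational(-3236, 13407) ≈ -0.24137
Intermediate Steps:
Function('h')(g) = Rational(11, 2) (Function('h')(g) = Mul(Rational(1, 2), 11) = Rational(11, 2))
Function('o')(u, y) = Add(y, Mul(-6, u))
Q = Rational(11, 2) ≈ 5.5000
Function('W')(b, f) = Mul(-3, Add(15, b), Add(b, f)) (Function('W')(b, f) = Mul(-3, Mul(Add(b, 15), Add(f, b))) = Mul(-3, Mul(Add(15, b), Add(b, f))) = Mul(-3, Add(15, b), Add(b, f)))
Mul(Function('o')(-120, 89), Pow(Function('W')(Q, 49), -1)) = Mul(Add(89, Mul(-6, -120)), Pow(Add(Mul(-45, Rational(11, 2)), Mul(-45, 49), Mul(-3, Pow(Rational(11, 2), 2)), Mul(-3, Rational(11, 2), 49)), -1)) = Mul(Add(89, 720), Pow(Add(Rational(-495, 2), -2205, Mul(-3, Rational(121, 4)), Rational(-1617, 2)), -1)) = Mul(809, Pow(Add(Rational(-495, 2), -2205, Rational(-363, 4), Rational(-1617, 2)), -1)) = Mul(809, Pow(Rational(-13407, 4), -1)) = Mul(809, Rational(-4, 13407)) = Rational(-3236, 13407)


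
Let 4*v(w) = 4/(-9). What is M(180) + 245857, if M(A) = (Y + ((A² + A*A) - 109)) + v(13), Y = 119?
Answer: 2796002/9 ≈ 3.1067e+5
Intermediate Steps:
v(w) = -⅑ (v(w) = (4/(-9))/4 = (4*(-⅑))/4 = (¼)*(-4/9) = -⅑)
M(A) = 89/9 + 2*A² (M(A) = (119 + ((A² + A*A) - 109)) - ⅑ = (119 + ((A² + A²) - 109)) - ⅑ = (119 + (2*A² - 109)) - ⅑ = (119 + (-109 + 2*A²)) - ⅑ = (10 + 2*A²) - ⅑ = 89/9 + 2*A²)
M(180) + 245857 = (89/9 + 2*180²) + 245857 = (89/9 + 2*32400) + 245857 = (89/9 + 64800) + 245857 = 583289/9 + 245857 = 2796002/9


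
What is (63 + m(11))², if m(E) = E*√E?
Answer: 5300 + 1386*√11 ≈ 9896.8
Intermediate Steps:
m(E) = E^(3/2)
(63 + m(11))² = (63 + 11^(3/2))² = (63 + 11*√11)²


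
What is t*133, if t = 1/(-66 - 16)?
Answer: -133/82 ≈ -1.6220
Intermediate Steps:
t = -1/82 (t = 1/(-82) = -1/82 ≈ -0.012195)
t*133 = -1/82*133 = -133/82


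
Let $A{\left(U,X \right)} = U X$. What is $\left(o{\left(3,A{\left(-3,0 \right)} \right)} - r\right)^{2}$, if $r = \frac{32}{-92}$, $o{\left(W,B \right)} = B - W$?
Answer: $\frac{3721}{529} \approx 7.034$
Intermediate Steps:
$r = - \frac{8}{23}$ ($r = 32 \left(- \frac{1}{92}\right) = - \frac{8}{23} \approx -0.34783$)
$\left(o{\left(3,A{\left(-3,0 \right)} \right)} - r\right)^{2} = \left(\left(\left(-3\right) 0 - 3\right) - - \frac{8}{23}\right)^{2} = \left(\left(0 - 3\right) + \frac{8}{23}\right)^{2} = \left(-3 + \frac{8}{23}\right)^{2} = \left(- \frac{61}{23}\right)^{2} = \frac{3721}{529}$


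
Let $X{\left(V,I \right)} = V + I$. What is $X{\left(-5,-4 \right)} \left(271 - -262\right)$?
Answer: $-4797$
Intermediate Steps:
$X{\left(V,I \right)} = I + V$
$X{\left(-5,-4 \right)} \left(271 - -262\right) = \left(-4 - 5\right) \left(271 - -262\right) = - 9 \left(271 + 262\right) = \left(-9\right) 533 = -4797$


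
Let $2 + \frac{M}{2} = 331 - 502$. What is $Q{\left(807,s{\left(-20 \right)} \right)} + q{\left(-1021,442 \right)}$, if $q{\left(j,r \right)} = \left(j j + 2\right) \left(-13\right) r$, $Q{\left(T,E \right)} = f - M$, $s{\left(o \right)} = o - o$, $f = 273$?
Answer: $-5989876859$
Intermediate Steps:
$M = -346$ ($M = -4 + 2 \left(331 - 502\right) = -4 + 2 \left(-171\right) = -4 - 342 = -346$)
$s{\left(o \right)} = 0$
$Q{\left(T,E \right)} = 619$ ($Q{\left(T,E \right)} = 273 - -346 = 273 + 346 = 619$)
$q{\left(j,r \right)} = r \left(-26 - 13 j^{2}\right)$ ($q{\left(j,r \right)} = \left(j^{2} + 2\right) \left(-13\right) r = \left(2 + j^{2}\right) \left(-13\right) r = \left(-26 - 13 j^{2}\right) r = r \left(-26 - 13 j^{2}\right)$)
$Q{\left(807,s{\left(-20 \right)} \right)} + q{\left(-1021,442 \right)} = 619 - 5746 \left(2 + \left(-1021\right)^{2}\right) = 619 - 5746 \left(2 + 1042441\right) = 619 - 5746 \cdot 1042443 = 619 - 5989877478 = -5989876859$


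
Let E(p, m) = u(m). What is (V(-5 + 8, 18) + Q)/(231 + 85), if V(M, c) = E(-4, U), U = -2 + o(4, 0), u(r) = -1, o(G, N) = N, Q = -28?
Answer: -29/316 ≈ -0.091772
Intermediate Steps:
U = -2 (U = -2 + 0 = -2)
E(p, m) = -1
V(M, c) = -1
(V(-5 + 8, 18) + Q)/(231 + 85) = (-1 - 28)/(231 + 85) = -29/316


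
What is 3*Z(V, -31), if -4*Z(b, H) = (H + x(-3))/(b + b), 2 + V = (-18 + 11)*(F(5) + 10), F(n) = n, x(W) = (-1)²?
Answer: -45/428 ≈ -0.10514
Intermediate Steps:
x(W) = 1
V = -107 (V = -2 + (-18 + 11)*(5 + 10) = -2 - 7*15 = -2 - 105 = -107)
Z(b, H) = -(1 + H)/(8*b) (Z(b, H) = -(H + 1)/(4*(b + b)) = -(1 + H)/(4*(2*b)) = -(1 + H)*1/(2*b)/4 = -(1 + H)/(8*b))
3*Z(V, -31) = 3*((⅛)*(-1 - 1*(-31))/(-107)) = 3*((⅛)*(-1/107)*(-1 + 31)) = 3*((⅛)*(-1/107)*30) = 3*(-15/428) = -45/428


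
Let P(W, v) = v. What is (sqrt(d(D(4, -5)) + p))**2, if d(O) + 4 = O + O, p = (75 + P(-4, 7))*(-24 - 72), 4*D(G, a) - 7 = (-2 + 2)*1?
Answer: -15745/2 ≈ -7872.5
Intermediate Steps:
D(G, a) = 7/4 (D(G, a) = 7/4 + ((-2 + 2)*1)/4 = 7/4 + (0*1)/4 = 7/4 + (1/4)*0 = 7/4 + 0 = 7/4)
p = -7872 (p = (75 + 7)*(-24 - 72) = 82*(-96) = -7872)
d(O) = -4 + 2*O (d(O) = -4 + (O + O) = -4 + 2*O)
(sqrt(d(D(4, -5)) + p))**2 = (sqrt((-4 + 2*(7/4)) - 7872))**2 = (sqrt((-4 + 7/2) - 7872))**2 = (sqrt(-1/2 - 7872))**2 = (sqrt(-15745/2))**2 = (I*sqrt(31490)/2)**2 = -15745/2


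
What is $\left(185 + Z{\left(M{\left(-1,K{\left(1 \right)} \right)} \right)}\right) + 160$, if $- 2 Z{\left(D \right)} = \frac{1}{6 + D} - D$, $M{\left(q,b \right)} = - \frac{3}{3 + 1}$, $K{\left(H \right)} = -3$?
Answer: $\frac{57881}{168} \approx 344.53$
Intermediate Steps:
$M{\left(q,b \right)} = - \frac{3}{4}$
$Z{\left(D \right)} = \frac{D}{2} - \frac{1}{2 \left(6 + D\right)}$ ($Z{\left(D \right)} = - \frac{\frac{1}{6 + D} - D}{2} = \frac{D}{2} - \frac{1}{2 \left(6 + D\right)}$)
$\left(185 + Z{\left(M{\left(-1,K{\left(1 \right)} \right)} \right)}\right) + 160 = \left(185 + \frac{-1 + \left(- \frac{3}{4}\right)^{2} + 6 \left(- \frac{3}{4}\right)}{2 \left(6 - \frac{3}{4}\right)}\right) + 160 = \left(185 + \frac{-1 + \frac{9}{16} - \frac{9}{2}}{2 \cdot \frac{21}{4}}\right) + 160 = \left(185 + \frac{1}{2} \cdot \frac{4}{21} \left(- \frac{79}{16}\right)\right) + 160 = \left(185 - \frac{79}{168}\right) + 160 = \frac{31001}{168} + 160 = \frac{57881}{168}$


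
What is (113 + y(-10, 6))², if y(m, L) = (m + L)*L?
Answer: 7921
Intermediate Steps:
y(m, L) = L*(L + m) (y(m, L) = (L + m)*L = L*(L + m))
(113 + y(-10, 6))² = (113 + 6*(6 - 10))² = (113 + 6*(-4))² = (113 - 24)² = 89² = 7921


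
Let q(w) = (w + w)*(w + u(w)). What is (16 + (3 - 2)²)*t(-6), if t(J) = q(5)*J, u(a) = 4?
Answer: -9180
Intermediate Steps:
q(w) = 2*w*(4 + w) (q(w) = (w + w)*(w + 4) = (2*w)*(4 + w) = 2*w*(4 + w))
t(J) = 90*J (t(J) = (2*5*(4 + 5))*J = (2*5*9)*J = 90*J)
(16 + (3 - 2)²)*t(-6) = (16 + (3 - 2)²)*(90*(-6)) = (16 + 1²)*(-540) = (16 + 1)*(-540) = 17*(-540) = -9180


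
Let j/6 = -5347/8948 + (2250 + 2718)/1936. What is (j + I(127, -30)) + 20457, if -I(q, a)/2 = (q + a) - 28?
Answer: 11006166027/541354 ≈ 20331.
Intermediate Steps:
I(q, a) = 56 - 2*a - 2*q (I(q, a) = -2*((q + a) - 28) = -2*((a + q) - 28) = -2*(-28 + a + q) = 56 - 2*a - 2*q)
j = 6394101/541354 (j = 6*(-5347/8948 + (2250 + 2718)/1936) = 6*(-5347*1/8948 + 4968*(1/1936)) = 6*(-5347/8948 + 621/242) = 6*(2131367/1082708) = 6394101/541354 ≈ 11.811)
(j + I(127, -30)) + 20457 = (6394101/541354 + (56 - 2*(-30) - 2*127)) + 20457 = (6394101/541354 + (56 + 60 - 254)) + 20457 = (6394101/541354 - 138) + 20457 = -68312751/541354 + 20457 = 11006166027/541354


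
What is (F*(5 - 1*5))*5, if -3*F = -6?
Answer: 0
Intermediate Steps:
F = 2 (F = -⅓*(-6) = 2)
(F*(5 - 1*5))*5 = (2*(5 - 1*5))*5 = (2*(5 - 5))*5 = (2*0)*5 = 0*5 = 0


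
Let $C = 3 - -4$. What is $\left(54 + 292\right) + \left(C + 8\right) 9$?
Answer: $481$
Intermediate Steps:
$C = 7$ ($C = 3 + 4 = 7$)
$\left(54 + 292\right) + \left(C + 8\right) 9 = \left(54 + 292\right) + \left(7 + 8\right) 9 = 346 + 15 \cdot 9 = 346 + 135 = 481$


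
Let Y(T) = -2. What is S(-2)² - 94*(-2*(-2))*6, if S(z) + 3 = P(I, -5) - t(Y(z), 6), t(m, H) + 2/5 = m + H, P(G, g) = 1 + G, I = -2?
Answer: -54956/25 ≈ -2198.2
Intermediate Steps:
t(m, H) = -⅖ + H + m (t(m, H) = -⅖ + (m + H) = -⅖ + (H + m) = -⅖ + H + m)
S(z) = -38/5 (S(z) = -3 + ((1 - 2) - (-⅖ + 6 - 2)) = -3 + (-1 - 1*18/5) = -3 + (-1 - 18/5) = -3 - 23/5 = -38/5)
S(-2)² - 94*(-2*(-2))*6 = (-38/5)² - 94*(-2*(-2))*6 = 1444/25 - 376*6 = 1444/25 - 94*24 = 1444/25 - 2256 = -54956/25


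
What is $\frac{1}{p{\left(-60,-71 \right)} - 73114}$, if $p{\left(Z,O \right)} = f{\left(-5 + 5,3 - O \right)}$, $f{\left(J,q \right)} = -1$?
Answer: $- \frac{1}{73115} \approx -1.3677 \cdot 10^{-5}$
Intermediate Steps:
$p{\left(Z,O \right)} = -1$
$\frac{1}{p{\left(-60,-71 \right)} - 73114} = \frac{1}{-1 - 73114} = \frac{1}{-73115} = - \frac{1}{73115}$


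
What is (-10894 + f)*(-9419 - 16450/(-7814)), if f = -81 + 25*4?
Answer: 400110912000/3907 ≈ 1.0241e+8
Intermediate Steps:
f = 19 (f = -81 + 100 = 19)
(-10894 + f)*(-9419 - 16450/(-7814)) = (-10894 + 19)*(-9419 - 16450/(-7814)) = -10875*(-9419 - 16450*(-1/7814)) = -10875*(-9419 + 8225/3907) = -10875*(-36791808/3907) = 400110912000/3907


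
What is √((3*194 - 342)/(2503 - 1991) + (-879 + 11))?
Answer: I*√55522/8 ≈ 29.454*I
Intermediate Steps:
√((3*194 - 342)/(2503 - 1991) + (-879 + 11)) = √((582 - 342)/512 - 868) = √(240*(1/512) - 868) = √(15/32 - 868) = √(-27761/32) = I*√55522/8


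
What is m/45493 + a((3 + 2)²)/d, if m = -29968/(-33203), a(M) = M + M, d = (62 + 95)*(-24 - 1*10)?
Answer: -37682617383/4031535386851 ≈ -0.0093470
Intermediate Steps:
d = -5338 (d = 157*(-24 - 10) = 157*(-34) = -5338)
a(M) = 2*M
m = 29968/33203 (m = -29968*(-1/33203) = 29968/33203 ≈ 0.90257)
m/45493 + a((3 + 2)²)/d = (29968/33203)/45493 + (2*(3 + 2)²)/(-5338) = (29968/33203)*(1/45493) + (2*5²)*(-1/5338) = 29968/1510504079 + (2*25)*(-1/5338) = 29968/1510504079 + 50*(-1/5338) = 29968/1510504079 - 25/2669 = -37682617383/4031535386851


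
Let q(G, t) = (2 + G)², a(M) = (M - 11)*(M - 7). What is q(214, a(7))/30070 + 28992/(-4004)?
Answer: -85622352/15050035 ≈ -5.6892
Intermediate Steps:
a(M) = (-11 + M)*(-7 + M)
q(214, a(7))/30070 + 28992/(-4004) = (2 + 214)²/30070 + 28992/(-4004) = 216²*(1/30070) + 28992*(-1/4004) = 46656*(1/30070) - 7248/1001 = 23328/15035 - 7248/1001 = -85622352/15050035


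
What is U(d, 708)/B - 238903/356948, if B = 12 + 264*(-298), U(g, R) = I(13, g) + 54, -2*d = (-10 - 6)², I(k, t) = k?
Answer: -2352003187/3509691210 ≈ -0.67015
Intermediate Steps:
d = -128 (d = -(-10 - 6)²/2 = -½*(-16)² = -½*256 = -128)
U(g, R) = 67 (U(g, R) = 13 + 54 = 67)
B = -78660 (B = 12 - 78672 = -78660)
U(d, 708)/B - 238903/356948 = 67/(-78660) - 238903/356948 = 67*(-1/78660) - 238903*1/356948 = -67/78660 - 238903/356948 = -2352003187/3509691210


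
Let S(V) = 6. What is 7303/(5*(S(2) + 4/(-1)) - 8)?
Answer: 7303/2 ≈ 3651.5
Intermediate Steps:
7303/(5*(S(2) + 4/(-1)) - 8) = 7303/(5*(6 + 4/(-1)) - 8) = 7303/(5*(6 + 4*(-1)) - 8) = 7303/(5*(6 - 4) - 8) = 7303/(5*2 - 8) = 7303/(10 - 8) = 7303/2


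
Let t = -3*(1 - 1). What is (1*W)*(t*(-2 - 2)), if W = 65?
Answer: 0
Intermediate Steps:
t = 0 (t = -3*0 = 0)
(1*W)*(t*(-2 - 2)) = (1*65)*(0*(-2 - 2)) = 65*(0*(-4)) = 65*0 = 0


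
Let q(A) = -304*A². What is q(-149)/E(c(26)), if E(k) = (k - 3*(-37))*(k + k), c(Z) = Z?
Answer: -1687276/1781 ≈ -947.38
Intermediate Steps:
E(k) = 2*k*(111 + k) (E(k) = (k + 111)*(2*k) = (111 + k)*(2*k) = 2*k*(111 + k))
q(-149)/E(c(26)) = (-304*(-149)²)/((2*26*(111 + 26))) = (-304*22201)/((2*26*137)) = -6749104/7124 = -6749104*1/7124 = -1687276/1781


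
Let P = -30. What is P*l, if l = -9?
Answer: 270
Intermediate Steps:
P*l = -30*(-9) = 270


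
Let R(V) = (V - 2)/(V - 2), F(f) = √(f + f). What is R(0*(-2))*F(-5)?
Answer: I*√10 ≈ 3.1623*I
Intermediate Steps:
F(f) = √2*√f (F(f) = √(2*f) = √2*√f)
R(V) = 1 (R(V) = (-2 + V)/(-2 + V) = 1)
R(0*(-2))*F(-5) = 1*(√2*√(-5)) = 1*(√2*(I*√5)) = 1*(I*√10) = I*√10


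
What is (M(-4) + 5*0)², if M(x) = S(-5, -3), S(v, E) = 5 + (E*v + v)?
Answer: 225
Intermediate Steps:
S(v, E) = 5 + v + E*v (S(v, E) = 5 + (v + E*v) = 5 + v + E*v)
M(x) = 15 (M(x) = 5 - 5 - 3*(-5) = 5 - 5 + 15 = 15)
(M(-4) + 5*0)² = (15 + 5*0)² = (15 + 0)² = 15² = 225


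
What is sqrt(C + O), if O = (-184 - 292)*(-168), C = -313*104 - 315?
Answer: sqrt(47101) ≈ 217.03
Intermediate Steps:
C = -32867 (C = -32552 - 315 = -32867)
O = 79968 (O = -476*(-168) = 79968)
sqrt(C + O) = sqrt(-32867 + 79968) = sqrt(47101)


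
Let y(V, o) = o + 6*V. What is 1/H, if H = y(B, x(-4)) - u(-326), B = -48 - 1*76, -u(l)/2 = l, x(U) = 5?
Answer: -1/1391 ≈ -0.00071891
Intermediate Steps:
u(l) = -2*l
B = -124 (B = -48 - 76 = -124)
H = -1391 (H = (5 + 6*(-124)) - (-2)*(-326) = (5 - 744) - 1*652 = -739 - 652 = -1391)
1/H = 1/(-1391) = -1/1391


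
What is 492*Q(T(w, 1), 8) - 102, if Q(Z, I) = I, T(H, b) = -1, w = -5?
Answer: 3834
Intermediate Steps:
492*Q(T(w, 1), 8) - 102 = 492*8 - 102 = 3936 - 102 = 3834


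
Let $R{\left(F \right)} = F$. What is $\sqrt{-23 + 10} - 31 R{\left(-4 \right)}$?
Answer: $124 + i \sqrt{13} \approx 124.0 + 3.6056 i$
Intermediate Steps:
$\sqrt{-23 + 10} - 31 R{\left(-4 \right)} = \sqrt{-23 + 10} - -124 = \sqrt{-13} + 124 = i \sqrt{13} + 124 = 124 + i \sqrt{13}$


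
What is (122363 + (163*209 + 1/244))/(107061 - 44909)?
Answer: 38168921/15165088 ≈ 2.5169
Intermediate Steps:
(122363 + (163*209 + 1/244))/(107061 - 44909) = (122363 + (34067 + 1/244))/62152 = (122363 + 8312349/244)*(1/62152) = (38168921/244)*(1/62152) = 38168921/15165088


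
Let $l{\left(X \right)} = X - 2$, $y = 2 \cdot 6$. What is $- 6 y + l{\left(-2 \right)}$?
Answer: $-76$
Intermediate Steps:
$y = 12$
$l{\left(X \right)} = -2 + X$
$- 6 y + l{\left(-2 \right)} = \left(-6\right) 12 - 4 = -72 - 4 = -76$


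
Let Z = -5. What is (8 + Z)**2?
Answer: 9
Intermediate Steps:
(8 + Z)**2 = (8 - 5)**2 = 3**2 = 9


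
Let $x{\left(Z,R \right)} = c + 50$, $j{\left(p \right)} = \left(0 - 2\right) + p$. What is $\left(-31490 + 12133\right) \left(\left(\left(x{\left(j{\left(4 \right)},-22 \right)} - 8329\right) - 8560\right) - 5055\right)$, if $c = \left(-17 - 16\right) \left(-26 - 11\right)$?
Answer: $400167261$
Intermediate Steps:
$c = 1221$ ($c = \left(-33\right) \left(-37\right) = 1221$)
$j{\left(p \right)} = -2 + p$
$x{\left(Z,R \right)} = 1271$ ($x{\left(Z,R \right)} = 1221 + 50 = 1271$)
$\left(-31490 + 12133\right) \left(\left(\left(x{\left(j{\left(4 \right)},-22 \right)} - 8329\right) - 8560\right) - 5055\right) = \left(-31490 + 12133\right) \left(\left(\left(1271 - 8329\right) - 8560\right) - 5055\right) = - 19357 \left(\left(-7058 - 8560\right) - 5055\right) = - 19357 \left(-15618 - 5055\right) = \left(-19357\right) \left(-20673\right) = 400167261$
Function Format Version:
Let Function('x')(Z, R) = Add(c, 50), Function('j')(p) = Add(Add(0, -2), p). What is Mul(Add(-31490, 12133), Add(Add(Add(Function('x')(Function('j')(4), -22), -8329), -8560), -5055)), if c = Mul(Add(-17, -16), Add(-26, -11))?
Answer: 400167261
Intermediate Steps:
c = 1221 (c = Mul(-33, -37) = 1221)
Function('j')(p) = Add(-2, p)
Function('x')(Z, R) = 1271 (Function('x')(Z, R) = Add(1221, 50) = 1271)
Mul(Add(-31490, 12133), Add(Add(Add(Function('x')(Function('j')(4), -22), -8329), -8560), -5055)) = Mul(Add(-31490, 12133), Add(Add(Add(1271, -8329), -8560), -5055)) = Mul(-19357, Add(Add(-7058, -8560), -5055)) = Mul(-19357, Add(-15618, -5055)) = Mul(-19357, -20673) = 400167261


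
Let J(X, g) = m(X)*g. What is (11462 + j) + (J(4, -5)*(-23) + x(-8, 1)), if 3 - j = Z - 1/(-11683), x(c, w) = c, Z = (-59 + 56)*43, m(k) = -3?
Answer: 131328602/11683 ≈ 11241.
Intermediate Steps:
Z = -129 (Z = -3*43 = -129)
J(X, g) = -3*g
j = 1542155/11683 (j = 3 - (-129 - 1/(-11683)) = 3 - (-129 - 1*(-1/11683)) = 3 - (-129 + 1/11683) = 3 - 1*(-1507106/11683) = 3 + 1507106/11683 = 1542155/11683 ≈ 132.00)
(11462 + j) + (J(4, -5)*(-23) + x(-8, 1)) = (11462 + 1542155/11683) + (-3*(-5)*(-23) - 8) = 135452701/11683 + (15*(-23) - 8) = 135452701/11683 + (-345 - 8) = 135452701/11683 - 353 = 131328602/11683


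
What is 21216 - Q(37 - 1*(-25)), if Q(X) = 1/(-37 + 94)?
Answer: 1209311/57 ≈ 21216.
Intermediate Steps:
Q(X) = 1/57
21216 - Q(37 - 1*(-25)) = 21216 - 1*1/57 = 21216 - 1/57 = 1209311/57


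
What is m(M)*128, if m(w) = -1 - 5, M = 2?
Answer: -768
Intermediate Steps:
m(w) = -6
m(M)*128 = -6*128 = -768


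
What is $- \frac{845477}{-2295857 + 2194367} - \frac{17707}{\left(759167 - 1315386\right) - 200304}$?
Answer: $\frac{641419879901}{76779519270} \approx 8.354$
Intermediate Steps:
$- \frac{845477}{-2295857 + 2194367} - \frac{17707}{\left(759167 - 1315386\right) - 200304} = - \frac{845477}{-101490} - \frac{17707}{-556219 - 200304} = \left(-845477\right) \left(- \frac{1}{101490}\right) - \frac{17707}{-756523} = \frac{845477}{101490} - - \frac{17707}{756523} = \frac{845477}{101490} + \frac{17707}{756523} = \frac{641419879901}{76779519270}$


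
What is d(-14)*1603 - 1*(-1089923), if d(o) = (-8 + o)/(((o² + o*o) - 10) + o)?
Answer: 200528199/184 ≈ 1.0898e+6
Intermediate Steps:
d(o) = (-8 + o)/(-10 + o + 2*o²) (d(o) = (-8 + o)/(((o² + o²) - 10) + o) = (-8 + o)/((2*o² - 10) + o) = (-8 + o)/((-10 + 2*o²) + o) = (-8 + o)/(-10 + o + 2*o²))
d(-14)*1603 - 1*(-1089923) = ((-8 - 14)/(-10 - 14 + 2*(-14)²))*1603 - 1*(-1089923) = (-22/(-10 - 14 + 2*196))*1603 + 1089923 = (-22/(-10 - 14 + 392))*1603 + 1089923 = (-22/368)*1603 + 1089923 = ((1/368)*(-22))*1603 + 1089923 = -11/184*1603 + 1089923 = -17633/184 + 1089923 = 200528199/184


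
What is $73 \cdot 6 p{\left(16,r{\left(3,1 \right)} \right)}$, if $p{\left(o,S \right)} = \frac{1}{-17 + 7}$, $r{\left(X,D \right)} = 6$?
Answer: $- \frac{219}{5} \approx -43.8$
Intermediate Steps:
$p{\left(o,S \right)} = - \frac{1}{10}$ ($p{\left(o,S \right)} = \frac{1}{-10} = - \frac{1}{10}$)
$73 \cdot 6 p{\left(16,r{\left(3,1 \right)} \right)} = 73 \cdot 6 \left(- \frac{1}{10}\right) = 438 \left(- \frac{1}{10}\right) = - \frac{219}{5}$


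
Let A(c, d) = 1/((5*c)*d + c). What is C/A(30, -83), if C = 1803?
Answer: -22393260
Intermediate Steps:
A(c, d) = 1/(c + 5*c*d) (A(c, d) = 1/(5*c*d + c) = 1/(c + 5*c*d))
C/A(30, -83) = 1803/((1/(30*(1 + 5*(-83))))) = 1803/((1/(30*(1 - 415)))) = 1803/(((1/30)/(-414))) = 1803/(((1/30)*(-1/414))) = 1803/(-1/12420) = 1803*(-12420) = -22393260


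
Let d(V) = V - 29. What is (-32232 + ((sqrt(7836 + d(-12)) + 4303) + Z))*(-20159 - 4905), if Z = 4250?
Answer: 593490456 - 25064*sqrt(7795) ≈ 5.9128e+8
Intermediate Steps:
d(V) = -29 + V
(-32232 + ((sqrt(7836 + d(-12)) + 4303) + Z))*(-20159 - 4905) = (-32232 + ((sqrt(7836 + (-29 - 12)) + 4303) + 4250))*(-20159 - 4905) = (-32232 + ((sqrt(7836 - 41) + 4303) + 4250))*(-25064) = (-32232 + ((sqrt(7795) + 4303) + 4250))*(-25064) = (-32232 + ((4303 + sqrt(7795)) + 4250))*(-25064) = (-32232 + (8553 + sqrt(7795)))*(-25064) = (-23679 + sqrt(7795))*(-25064) = 593490456 - 25064*sqrt(7795)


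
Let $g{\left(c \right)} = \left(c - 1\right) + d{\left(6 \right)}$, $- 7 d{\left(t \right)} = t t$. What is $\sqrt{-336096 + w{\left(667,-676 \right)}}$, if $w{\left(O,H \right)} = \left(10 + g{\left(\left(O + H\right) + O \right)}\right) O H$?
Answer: $\frac{2 i \sqrt{3659836789}}{7} \approx 17285.0 i$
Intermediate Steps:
$d{\left(t \right)} = - \frac{t^{2}}{7}$ ($d{\left(t \right)} = - \frac{t t}{7} = - \frac{t^{2}}{7}$)
$g{\left(c \right)} = - \frac{43}{7} + c$ ($g{\left(c \right)} = \left(c - 1\right) - \frac{6^{2}}{7} = \left(-1 + c\right) - \frac{36}{7} = - \frac{43}{7} + c$)
$w{\left(O,H \right)} = H O \left(\frac{27}{7} + H + 2 O\right)$ ($w{\left(O,H \right)} = \left(10 - \left(\frac{43}{7} - H - 2 O\right)\right) O H = \left(10 - \left(\frac{43}{7} - H - 2 O\right)\right) H O = \left(10 + \left(- \frac{43}{7} + H + 2 O\right)\right) H O = \left(\frac{27}{7} + H + 2 O\right) H O = H O \left(\frac{27}{7} + H + 2 O\right)$)
$\sqrt{-336096 + w{\left(667,-676 \right)}} = \sqrt{-336096 + \frac{1}{7} \left(-676\right) 667 \left(27 + 7 \left(-676\right) + 14 \cdot 667\right)} = \sqrt{-336096 + \frac{1}{7} \left(-676\right) 667 \left(27 - 4732 + 9338\right)} = \sqrt{-336096 + \frac{1}{7} \left(-676\right) 667 \cdot 4633} = \sqrt{-336096 - \frac{2088982636}{7}} = \sqrt{- \frac{2091335308}{7}} = \frac{2 i \sqrt{3659836789}}{7}$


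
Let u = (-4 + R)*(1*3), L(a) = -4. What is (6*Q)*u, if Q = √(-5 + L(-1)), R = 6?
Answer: 108*I ≈ 108.0*I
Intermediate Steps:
Q = 3*I (Q = √(-5 - 4) = √(-9) = 3*I ≈ 3.0*I)
u = 6 (u = (-4 + 6)*(1*3) = 2*3 = 6)
(6*Q)*u = (6*(3*I))*6 = (18*I)*6 = 108*I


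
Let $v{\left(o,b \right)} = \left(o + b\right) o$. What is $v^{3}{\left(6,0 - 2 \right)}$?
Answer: $13824$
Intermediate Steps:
$v{\left(o,b \right)} = o \left(b + o\right)$ ($v{\left(o,b \right)} = \left(b + o\right) o = o \left(b + o\right)$)
$v^{3}{\left(6,0 - 2 \right)} = \left(6 \left(\left(0 - 2\right) + 6\right)\right)^{3} = \left(6 \left(-2 + 6\right)\right)^{3} = \left(6 \cdot 4\right)^{3} = 24^{3} = 13824$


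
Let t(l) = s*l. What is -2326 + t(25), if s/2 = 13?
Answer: -1676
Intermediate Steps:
s = 26 (s = 2*13 = 26)
t(l) = 26*l
-2326 + t(25) = -2326 + 26*25 = -2326 + 650 = -1676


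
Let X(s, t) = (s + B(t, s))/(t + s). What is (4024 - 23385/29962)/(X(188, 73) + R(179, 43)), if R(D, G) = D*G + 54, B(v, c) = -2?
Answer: 10487302161/20206342838 ≈ 0.51901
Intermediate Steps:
R(D, G) = 54 + D*G
X(s, t) = (-2 + s)/(s + t) (X(s, t) = (s - 2)/(t + s) = (-2 + s)/(s + t))
(4024 - 23385/29962)/(X(188, 73) + R(179, 43)) = (4024 - 23385/29962)/((-2 + 188)/(188 + 73) + (54 + 179*43)) = (4024 - 23385*1/29962)/(186/261 + (54 + 7697)) = (4024 - 23385/29962)/((1/261)*186 + 7751) = 120543703/(29962*(62/87 + 7751)) = 120543703/(29962*(674399/87)) = (120543703/29962)*(87/674399) = 10487302161/20206342838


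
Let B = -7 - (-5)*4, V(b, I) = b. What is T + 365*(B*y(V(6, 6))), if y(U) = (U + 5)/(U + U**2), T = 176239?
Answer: 7454233/42 ≈ 1.7748e+5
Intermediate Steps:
y(U) = (5 + U)/(U + U**2)
B = 13 (B = -7 - 1*(-20) = -7 + 20 = 13)
T + 365*(B*y(V(6, 6))) = 176239 + 365*(13*((5 + 6)/(6*(1 + 6)))) = 176239 + 365*(13*((1/6)*11/7)) = 176239 + 365*(13*((1/6)*(1/7)*11)) = 176239 + 365*(13*(11/42)) = 176239 + 365*(143/42) = 176239 + 52195/42 = 7454233/42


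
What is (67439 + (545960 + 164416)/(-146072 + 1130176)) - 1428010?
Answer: -167367831626/123013 ≈ -1.3606e+6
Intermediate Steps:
(67439 + (545960 + 164416)/(-146072 + 1130176)) - 1428010 = (67439 + 710376/984104) - 1428010 = (67439 + 710376*(1/984104)) - 1428010 = (67439 + 88797/123013) - 1428010 = 8295962504/123013 - 1428010 = -167367831626/123013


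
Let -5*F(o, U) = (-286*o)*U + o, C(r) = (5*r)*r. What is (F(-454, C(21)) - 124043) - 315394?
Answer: -288502751/5 ≈ -5.7701e+7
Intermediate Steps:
C(r) = 5*r²
F(o, U) = -o/5 + 286*U*o/5 (F(o, U) = -((-286*o)*U + o)/5 = -(-286*U*o + o)/5 = -(o - 286*U*o)/5 = -o/5 + 286*U*o/5)
(F(-454, C(21)) - 124043) - 315394 = ((⅕)*(-454)*(-1 + 286*(5*21²)) - 124043) - 315394 = ((⅕)*(-454)*(-1 + 286*(5*441)) - 124043) - 315394 = ((⅕)*(-454)*(-1 + 286*2205) - 124043) - 315394 = ((⅕)*(-454)*(-1 + 630630) - 124043) - 315394 = ((⅕)*(-454)*630629 - 124043) - 315394 = (-286305566/5 - 124043) - 315394 = -286925781/5 - 315394 = -288502751/5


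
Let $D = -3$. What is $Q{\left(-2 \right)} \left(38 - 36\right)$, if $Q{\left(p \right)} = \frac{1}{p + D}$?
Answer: $- \frac{2}{5} \approx -0.4$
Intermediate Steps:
$Q{\left(p \right)} = \frac{1}{-3 + p}$ ($Q{\left(p \right)} = \frac{1}{p - 3} = \frac{1}{-3 + p}$)
$Q{\left(-2 \right)} \left(38 - 36\right) = \frac{38 - 36}{-3 - 2} = \frac{1}{-5} \cdot 2 = \left(- \frac{1}{5}\right) 2 = - \frac{2}{5}$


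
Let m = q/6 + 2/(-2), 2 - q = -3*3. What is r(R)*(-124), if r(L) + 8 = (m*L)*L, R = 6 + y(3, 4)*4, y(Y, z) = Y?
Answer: -32488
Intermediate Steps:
q = 11 (q = 2 - (-3)*3 = 2 - 1*(-9) = 2 + 9 = 11)
m = ⅚ (m = 11/6 + 2/(-2) = 11*(⅙) + 2*(-½) = 11/6 - 1 = ⅚ ≈ 0.83333)
R = 18 (R = 6 + 3*4 = 6 + 12 = 18)
r(L) = -8 + 5*L²/6 (r(L) = -8 + (5*L/6)*L = -8 + 5*L²/6)
r(R)*(-124) = (-8 + (⅚)*18²)*(-124) = (-8 + (⅚)*324)*(-124) = (-8 + 270)*(-124) = 262*(-124) = -32488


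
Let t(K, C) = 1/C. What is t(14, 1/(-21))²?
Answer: 441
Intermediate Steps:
t(14, 1/(-21))² = (1/(1/(-21)))² = (1/(-1/21))² = (-21)² = 441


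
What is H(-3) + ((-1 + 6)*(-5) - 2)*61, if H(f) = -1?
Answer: -1648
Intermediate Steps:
H(-3) + ((-1 + 6)*(-5) - 2)*61 = -1 + ((-1 + 6)*(-5) - 2)*61 = -1 + (5*(-5) - 2)*61 = -1 + (-25 - 2)*61 = -1 - 27*61 = -1 - 1647 = -1648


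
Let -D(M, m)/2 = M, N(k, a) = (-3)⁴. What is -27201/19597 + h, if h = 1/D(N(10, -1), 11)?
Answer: -4426159/3174714 ≈ -1.3942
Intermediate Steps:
N(k, a) = 81
D(M, m) = -2*M
h = -1/162 (h = 1/(-2*81) = 1/(-162) = -1/162 ≈ -0.0061728)
-27201/19597 + h = -27201/19597 - 1/162 = -4426159/3174714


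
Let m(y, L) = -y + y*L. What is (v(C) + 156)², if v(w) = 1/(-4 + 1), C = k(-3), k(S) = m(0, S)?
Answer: 218089/9 ≈ 24232.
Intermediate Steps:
m(y, L) = -y + L*y
k(S) = 0 (k(S) = 0*(-1 + S) = 0)
C = 0
v(w) = -⅓ (v(w) = 1/(-3) = -⅓)
(v(C) + 156)² = (-⅓ + 156)² = (467/3)² = 218089/9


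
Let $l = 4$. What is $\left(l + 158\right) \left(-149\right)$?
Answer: $-24138$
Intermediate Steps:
$\left(l + 158\right) \left(-149\right) = \left(4 + 158\right) \left(-149\right) = 162 \left(-149\right) = -24138$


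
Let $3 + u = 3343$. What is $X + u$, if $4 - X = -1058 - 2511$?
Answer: $6913$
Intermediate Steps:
$u = 3340$ ($u = -3 + 3343 = 3340$)
$X = 3573$ ($X = 4 - \left(-1058 - 2511\right) = 4 - -3569 = 4 + 3569 = 3573$)
$X + u = 3573 + 3340 = 6913$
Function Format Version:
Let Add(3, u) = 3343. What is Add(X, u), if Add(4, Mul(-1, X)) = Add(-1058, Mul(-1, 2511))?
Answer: 6913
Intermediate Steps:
u = 3340 (u = Add(-3, 3343) = 3340)
X = 3573 (X = Add(4, Mul(-1, Add(-1058, Mul(-1, 2511)))) = Add(4, Mul(-1, Add(-1058, -2511))) = Add(4, Mul(-1, -3569)) = Add(4, 3569) = 3573)
Add(X, u) = Add(3573, 3340) = 6913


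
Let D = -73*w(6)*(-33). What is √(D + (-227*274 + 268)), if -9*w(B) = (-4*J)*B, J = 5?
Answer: I*√29810 ≈ 172.66*I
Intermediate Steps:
w(B) = 20*B/9 (w(B) = -(-4*5)*B/9 = -(-20)*B/9 = 20*B/9)
D = 32120 (D = -1460*6/9*(-33) = -73*40/3*(-33) = -2920/3*(-33) = 32120)
√(D + (-227*274 + 268)) = √(32120 + (-227*274 + 268)) = √(32120 + (-62198 + 268)) = √(32120 - 61930) = √(-29810) = I*√29810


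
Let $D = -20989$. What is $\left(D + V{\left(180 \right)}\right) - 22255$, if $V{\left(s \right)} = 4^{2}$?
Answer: $-43228$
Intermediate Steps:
$V{\left(s \right)} = 16$
$\left(D + V{\left(180 \right)}\right) - 22255 = \left(-20989 + 16\right) - 22255 = -20973 - 22255 = -43228$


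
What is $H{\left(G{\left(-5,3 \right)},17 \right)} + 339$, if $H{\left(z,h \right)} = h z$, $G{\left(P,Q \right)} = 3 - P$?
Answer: $475$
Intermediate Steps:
$H{\left(G{\left(-5,3 \right)},17 \right)} + 339 = 17 \left(3 - -5\right) + 339 = 17 \left(3 + 5\right) + 339 = 17 \cdot 8 + 339 = 136 + 339 = 475$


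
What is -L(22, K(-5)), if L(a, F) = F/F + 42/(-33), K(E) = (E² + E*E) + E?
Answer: 3/11 ≈ 0.27273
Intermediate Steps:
K(E) = E + 2*E² (K(E) = (E² + E²) + E = 2*E² + E = E + 2*E²)
L(a, F) = -3/11 (L(a, F) = 1 + 42*(-1/33) = 1 - 14/11 = -3/11)
-L(22, K(-5)) = -1*(-3/11) = 3/11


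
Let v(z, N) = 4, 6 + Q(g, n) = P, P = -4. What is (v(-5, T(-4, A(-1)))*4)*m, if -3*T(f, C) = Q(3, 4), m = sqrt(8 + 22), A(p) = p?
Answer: 16*sqrt(30) ≈ 87.636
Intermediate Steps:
Q(g, n) = -10 (Q(g, n) = -6 - 4 = -10)
m = sqrt(30) ≈ 5.4772
T(f, C) = 10/3 (T(f, C) = -1/3*(-10) = 10/3)
(v(-5, T(-4, A(-1)))*4)*m = (4*4)*sqrt(30) = 16*sqrt(30)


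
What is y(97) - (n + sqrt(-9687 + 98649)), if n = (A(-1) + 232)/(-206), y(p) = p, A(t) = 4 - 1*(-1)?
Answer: 20219/206 - sqrt(88962) ≈ -200.11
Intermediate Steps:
A(t) = 5 (A(t) = 4 + 1 = 5)
n = -237/206 (n = (5 + 232)/(-206) = 237*(-1/206) = -237/206 ≈ -1.1505)
y(97) - (n + sqrt(-9687 + 98649)) = 97 - (-237/206 + sqrt(-9687 + 98649)) = 97 - (-237/206 + sqrt(88962)) = 97 + (237/206 - sqrt(88962)) = 20219/206 - sqrt(88962)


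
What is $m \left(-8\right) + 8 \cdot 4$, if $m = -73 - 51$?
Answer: $1024$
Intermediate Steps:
$m = -124$ ($m = -73 - 51 = -124$)
$m \left(-8\right) + 8 \cdot 4 = \left(-124\right) \left(-8\right) + 8 \cdot 4 = 992 + 32 = 1024$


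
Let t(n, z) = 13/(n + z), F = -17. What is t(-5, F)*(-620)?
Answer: 4030/11 ≈ 366.36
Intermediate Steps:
t(-5, F)*(-620) = (13/(-5 - 17))*(-620) = (13/(-22))*(-620) = (13*(-1/22))*(-620) = -13/22*(-620) = 4030/11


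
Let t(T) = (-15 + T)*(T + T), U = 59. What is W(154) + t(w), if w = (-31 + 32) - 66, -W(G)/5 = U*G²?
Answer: -6985820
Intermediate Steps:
W(G) = -295*G²
w = -65 (w = 1 - 66 = -65)
t(T) = 2*T*(-15 + T) (t(T) = (-15 + T)*(2*T) = 2*T*(-15 + T))
W(154) + t(w) = -295*154² + 2*(-65)*(-15 - 65) = -295*23716 + 2*(-65)*(-80) = -6996220 + 10400 = -6985820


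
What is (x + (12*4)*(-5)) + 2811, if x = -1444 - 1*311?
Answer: 816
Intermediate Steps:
x = -1755 (x = -1444 - 311 = -1755)
(x + (12*4)*(-5)) + 2811 = (-1755 + (12*4)*(-5)) + 2811 = (-1755 + 48*(-5)) + 2811 = (-1755 - 240) + 2811 = -1995 + 2811 = 816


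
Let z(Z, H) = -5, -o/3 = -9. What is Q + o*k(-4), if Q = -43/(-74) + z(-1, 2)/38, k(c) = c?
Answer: -75608/703 ≈ -107.55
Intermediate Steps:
o = 27 (o = -3*(-9) = 27)
Q = 316/703 (Q = -43/(-74) - 5/38 = -43*(-1/74) - 5*1/38 = 43/74 - 5/38 = 316/703 ≈ 0.44950)
Q + o*k(-4) = 316/703 + 27*(-4) = 316/703 - 108 = -75608/703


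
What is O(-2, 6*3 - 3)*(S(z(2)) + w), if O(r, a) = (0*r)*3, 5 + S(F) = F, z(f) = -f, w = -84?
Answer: 0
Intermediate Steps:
S(F) = -5 + F
O(r, a) = 0 (O(r, a) = 0*3 = 0)
O(-2, 6*3 - 3)*(S(z(2)) + w) = 0*((-5 - 1*2) - 84) = 0*((-5 - 2) - 84) = 0*(-7 - 84) = 0*(-91) = 0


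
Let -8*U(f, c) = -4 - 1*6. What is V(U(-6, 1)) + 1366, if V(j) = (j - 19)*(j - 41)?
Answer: 33145/16 ≈ 2071.6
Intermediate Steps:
U(f, c) = 5/4 (U(f, c) = -(-4 - 1*6)/8 = -(-4 - 6)/8 = -⅛*(-10) = 5/4)
V(j) = (-41 + j)*(-19 + j) (V(j) = (-19 + j)*(-41 + j) = (-41 + j)*(-19 + j))
V(U(-6, 1)) + 1366 = (779 + (5/4)² - 60*5/4) + 1366 = (779 + 25/16 - 75) + 1366 = 11289/16 + 1366 = 33145/16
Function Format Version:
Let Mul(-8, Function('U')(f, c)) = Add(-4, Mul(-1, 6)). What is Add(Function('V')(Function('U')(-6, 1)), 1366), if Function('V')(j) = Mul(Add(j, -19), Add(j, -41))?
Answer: Rational(33145, 16) ≈ 2071.6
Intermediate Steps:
Function('U')(f, c) = Rational(5, 4) (Function('U')(f, c) = Mul(Rational(-1, 8), Add(-4, Mul(-1, 6))) = Mul(Rational(-1, 8), Add(-4, -6)) = Mul(Rational(-1, 8), -10) = Rational(5, 4))
Function('V')(j) = Mul(Add(-41, j), Add(-19, j)) (Function('V')(j) = Mul(Add(-19, j), Add(-41, j)) = Mul(Add(-41, j), Add(-19, j)))
Add(Function('V')(Function('U')(-6, 1)), 1366) = Add(Add(779, Pow(Rational(5, 4), 2), Mul(-60, Rational(5, 4))), 1366) = Add(Add(779, Rational(25, 16), -75), 1366) = Add(Rational(11289, 16), 1366) = Rational(33145, 16)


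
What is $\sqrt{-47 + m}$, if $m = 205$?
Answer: $\sqrt{158} \approx 12.57$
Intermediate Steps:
$\sqrt{-47 + m} = \sqrt{-47 + 205} = \sqrt{158}$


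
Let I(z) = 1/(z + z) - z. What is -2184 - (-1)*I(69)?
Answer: -310913/138 ≈ -2253.0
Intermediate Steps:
I(z) = 1/(2*z) - z
-2184 - (-1)*I(69) = -2184 - (-1)*((1/2)/69 - 1*69) = -2184 - (-1)*((1/2)*(1/69) - 69) = -2184 - (-1)*(1/138 - 69) = -2184 - (-1)*(-9521)/138 = -2184 - 1*9521/138 = -2184 - 9521/138 = -310913/138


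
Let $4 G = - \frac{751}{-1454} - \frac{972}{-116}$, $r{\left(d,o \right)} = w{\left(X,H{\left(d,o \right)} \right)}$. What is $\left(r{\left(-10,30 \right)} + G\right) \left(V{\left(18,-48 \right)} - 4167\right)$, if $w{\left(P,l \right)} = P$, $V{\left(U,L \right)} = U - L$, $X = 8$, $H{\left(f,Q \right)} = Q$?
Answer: $- \frac{7071817713}{168664} \approx -41928.0$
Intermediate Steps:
$r{\left(d,o \right)} = 8$
$G = \frac{375101}{168664}$ ($G = \frac{- \frac{751}{-1454} - \frac{972}{-116}}{4} = \frac{\left(-751\right) \left(- \frac{1}{1454}\right) - - \frac{243}{29}}{4} = \frac{\frac{751}{1454} + \frac{243}{29}}{4} = \frac{1}{4} \cdot \frac{375101}{42166} = \frac{375101}{168664} \approx 2.224$)
$\left(r{\left(-10,30 \right)} + G\right) \left(V{\left(18,-48 \right)} - 4167\right) = \left(8 + \frac{375101}{168664}\right) \left(\left(18 - -48\right) - 4167\right) = \frac{1724413 \left(\left(18 + 48\right) - 4167\right)}{168664} = \frac{1724413 \left(66 - 4167\right)}{168664} = \frac{1724413}{168664} \left(-4101\right) = - \frac{7071817713}{168664}$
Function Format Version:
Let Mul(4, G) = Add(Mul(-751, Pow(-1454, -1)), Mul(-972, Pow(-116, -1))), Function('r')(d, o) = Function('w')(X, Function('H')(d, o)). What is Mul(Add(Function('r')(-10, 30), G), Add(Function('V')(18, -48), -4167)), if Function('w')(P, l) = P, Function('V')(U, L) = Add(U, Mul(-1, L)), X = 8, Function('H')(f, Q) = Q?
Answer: Rational(-7071817713, 168664) ≈ -41928.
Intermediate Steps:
Function('r')(d, o) = 8
G = Rational(375101, 168664) (G = Mul(Rational(1, 4), Add(Mul(-751, Pow(-1454, -1)), Mul(-972, Pow(-116, -1)))) = Mul(Rational(1, 4), Add(Mul(-751, Rational(-1, 1454)), Mul(-972, Rational(-1, 116)))) = Mul(Rational(1, 4), Add(Rational(751, 1454), Rational(243, 29))) = Mul(Rational(1, 4), Rational(375101, 42166)) = Rational(375101, 168664) ≈ 2.2240)
Mul(Add(Function('r')(-10, 30), G), Add(Function('V')(18, -48), -4167)) = Mul(Add(8, Rational(375101, 168664)), Add(Add(18, Mul(-1, -48)), -4167)) = Mul(Rational(1724413, 168664), Add(Add(18, 48), -4167)) = Mul(Rational(1724413, 168664), Add(66, -4167)) = Mul(Rational(1724413, 168664), -4101) = Rational(-7071817713, 168664)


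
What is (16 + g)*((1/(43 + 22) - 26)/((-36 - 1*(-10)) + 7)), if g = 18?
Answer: 57426/1235 ≈ 46.499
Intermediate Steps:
(16 + g)*((1/(43 + 22) - 26)/((-36 - 1*(-10)) + 7)) = (16 + 18)*((1/(43 + 22) - 26)/((-36 - 1*(-10)) + 7)) = 34*((1/65 - 26)/((-36 + 10) + 7)) = 34*((1/65 - 26)/(-26 + 7)) = 34*(-1689/65/(-19)) = 34*(-1689/65*(-1/19)) = 34*(1689/1235) = 57426/1235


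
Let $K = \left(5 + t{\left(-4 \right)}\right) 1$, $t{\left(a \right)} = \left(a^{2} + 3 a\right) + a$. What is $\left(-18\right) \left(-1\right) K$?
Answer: $90$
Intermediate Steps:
$t{\left(a \right)} = a^{2} + 4 a$
$K = 5$ ($K = \left(5 - 4 \left(4 - 4\right)\right) 1 = \left(5 - 0\right) 1 = \left(5 + 0\right) 1 = 5 \cdot 1 = 5$)
$\left(-18\right) \left(-1\right) K = \left(-18\right) \left(-1\right) 5 = 18 \cdot 5 = 90$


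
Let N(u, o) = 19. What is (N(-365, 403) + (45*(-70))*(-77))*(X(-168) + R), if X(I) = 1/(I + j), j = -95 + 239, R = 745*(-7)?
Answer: -30360178609/24 ≈ -1.2650e+9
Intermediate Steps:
R = -5215
j = 144
X(I) = 1/(144 + I) (X(I) = 1/(I + 144) = 1/(144 + I))
(N(-365, 403) + (45*(-70))*(-77))*(X(-168) + R) = (19 + (45*(-70))*(-77))*(1/(144 - 168) - 5215) = (19 - 3150*(-77))*(1/(-24) - 5215) = (19 + 242550)*(-1/24 - 5215) = 242569*(-125161/24) = -30360178609/24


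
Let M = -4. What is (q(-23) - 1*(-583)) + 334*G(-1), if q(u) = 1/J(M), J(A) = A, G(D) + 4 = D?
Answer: -4349/4 ≈ -1087.3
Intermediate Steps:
G(D) = -4 + D
q(u) = -¼ (q(u) = 1/(-4) = -¼)
(q(-23) - 1*(-583)) + 334*G(-1) = (-¼ - 1*(-583)) + 334*(-4 - 1) = (-¼ + 583) + 334*(-5) = 2331/4 - 1670 = -4349/4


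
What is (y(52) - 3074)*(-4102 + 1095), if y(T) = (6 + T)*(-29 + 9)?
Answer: 12731638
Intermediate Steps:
y(T) = -120 - 20*T (y(T) = (6 + T)*(-20) = -120 - 20*T)
(y(52) - 3074)*(-4102 + 1095) = ((-120 - 20*52) - 3074)*(-4102 + 1095) = ((-120 - 1040) - 3074)*(-3007) = (-1160 - 3074)*(-3007) = -4234*(-3007) = 12731638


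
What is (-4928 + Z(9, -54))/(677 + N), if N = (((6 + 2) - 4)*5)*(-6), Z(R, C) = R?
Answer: -4919/557 ≈ -8.8312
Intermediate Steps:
N = -120 (N = ((8 - 4)*5)*(-6) = (4*5)*(-6) = 20*(-6) = -120)
(-4928 + Z(9, -54))/(677 + N) = (-4928 + 9)/(677 - 120) = -4919/557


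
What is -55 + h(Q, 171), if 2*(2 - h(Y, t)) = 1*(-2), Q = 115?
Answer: -52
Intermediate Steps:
h(Y, t) = 3 (h(Y, t) = 2 - (-2)/2 = 2 - ½*(-2) = 2 + 1 = 3)
-55 + h(Q, 171) = -55 + 3 = -52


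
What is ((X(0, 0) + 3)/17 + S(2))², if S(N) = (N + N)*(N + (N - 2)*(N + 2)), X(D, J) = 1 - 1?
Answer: 19321/289 ≈ 66.855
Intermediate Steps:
X(D, J) = 0
S(N) = 2*N*(N + (-2 + N)*(2 + N)) (S(N) = (2*N)*(N + (-2 + N)*(2 + N)) = 2*N*(N + (-2 + N)*(2 + N)))
((X(0, 0) + 3)/17 + S(2))² = ((0 + 3)/17 + 2*2*(-4 + 2 + 2²))² = (3*(1/17) + 2*2*(-4 + 2 + 4))² = (3/17 + 2*2*2)² = (3/17 + 8)² = (139/17)² = 19321/289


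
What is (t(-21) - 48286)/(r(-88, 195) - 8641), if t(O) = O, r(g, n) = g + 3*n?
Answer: 48307/8144 ≈ 5.9316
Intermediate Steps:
(t(-21) - 48286)/(r(-88, 195) - 8641) = (-21 - 48286)/((-88 + 3*195) - 8641) = -48307/((-88 + 585) - 8641) = -48307/(497 - 8641) = -48307/(-8144) = -48307*(-1/8144) = 48307/8144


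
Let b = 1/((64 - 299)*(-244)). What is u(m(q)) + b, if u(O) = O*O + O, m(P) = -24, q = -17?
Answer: 31651681/57340 ≈ 552.00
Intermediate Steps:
u(O) = O + O² (u(O) = O² + O = O + O²)
b = 1/57340 (b = 1/(-235*(-244)) = 1/57340 ≈ 1.7440e-5)
u(m(q)) + b = -24*(1 - 24) + 1/57340 = -24*(-23) + 1/57340 = 552 + 1/57340 = 31651681/57340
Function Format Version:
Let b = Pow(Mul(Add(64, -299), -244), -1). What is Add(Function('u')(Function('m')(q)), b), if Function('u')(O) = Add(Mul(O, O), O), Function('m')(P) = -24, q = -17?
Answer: Rational(31651681, 57340) ≈ 552.00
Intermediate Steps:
Function('u')(O) = Add(O, Pow(O, 2)) (Function('u')(O) = Add(Pow(O, 2), O) = Add(O, Pow(O, 2)))
b = Rational(1, 57340) (b = Pow(Mul(-235, -244), -1) = Pow(57340, -1) = Rational(1, 57340) ≈ 1.7440e-5)
Add(Function('u')(Function('m')(q)), b) = Add(Mul(-24, Add(1, -24)), Rational(1, 57340)) = Add(Mul(-24, -23), Rational(1, 57340)) = Add(552, Rational(1, 57340)) = Rational(31651681, 57340)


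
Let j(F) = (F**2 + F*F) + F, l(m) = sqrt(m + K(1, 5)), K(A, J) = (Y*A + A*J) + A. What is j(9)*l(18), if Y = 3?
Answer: 513*sqrt(3) ≈ 888.54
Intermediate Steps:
K(A, J) = 4*A + A*J (K(A, J) = (3*A + A*J) + A = 4*A + A*J)
l(m) = sqrt(9 + m) (l(m) = sqrt(m + 1*(4 + 5)) = sqrt(m + 1*9) = sqrt(m + 9) = sqrt(9 + m))
j(F) = F + 2*F**2 (j(F) = (F**2 + F**2) + F = 2*F**2 + F = F + 2*F**2)
j(9)*l(18) = (9*(1 + 2*9))*sqrt(9 + 18) = (9*(1 + 18))*sqrt(27) = (9*19)*(3*sqrt(3)) = 171*(3*sqrt(3)) = 513*sqrt(3)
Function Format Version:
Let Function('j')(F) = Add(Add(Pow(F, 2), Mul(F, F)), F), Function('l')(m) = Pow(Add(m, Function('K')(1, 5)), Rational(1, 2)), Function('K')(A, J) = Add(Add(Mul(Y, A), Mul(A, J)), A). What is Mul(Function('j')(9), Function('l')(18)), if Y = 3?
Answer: Mul(513, Pow(3, Rational(1, 2))) ≈ 888.54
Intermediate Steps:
Function('K')(A, J) = Add(Mul(4, A), Mul(A, J)) (Function('K')(A, J) = Add(Add(Mul(3, A), Mul(A, J)), A) = Add(Mul(4, A), Mul(A, J)))
Function('l')(m) = Pow(Add(9, m), Rational(1, 2)) (Function('l')(m) = Pow(Add(m, Mul(1, Add(4, 5))), Rational(1, 2)) = Pow(Add(m, Mul(1, 9)), Rational(1, 2)) = Pow(Add(m, 9), Rational(1, 2)) = Pow(Add(9, m), Rational(1, 2)))
Function('j')(F) = Add(F, Mul(2, Pow(F, 2))) (Function('j')(F) = Add(Add(Pow(F, 2), Pow(F, 2)), F) = Add(Mul(2, Pow(F, 2)), F) = Add(F, Mul(2, Pow(F, 2))))
Mul(Function('j')(9), Function('l')(18)) = Mul(Mul(9, Add(1, Mul(2, 9))), Pow(Add(9, 18), Rational(1, 2))) = Mul(Mul(9, Add(1, 18)), Pow(27, Rational(1, 2))) = Mul(Mul(9, 19), Mul(3, Pow(3, Rational(1, 2)))) = Mul(171, Mul(3, Pow(3, Rational(1, 2)))) = Mul(513, Pow(3, Rational(1, 2)))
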